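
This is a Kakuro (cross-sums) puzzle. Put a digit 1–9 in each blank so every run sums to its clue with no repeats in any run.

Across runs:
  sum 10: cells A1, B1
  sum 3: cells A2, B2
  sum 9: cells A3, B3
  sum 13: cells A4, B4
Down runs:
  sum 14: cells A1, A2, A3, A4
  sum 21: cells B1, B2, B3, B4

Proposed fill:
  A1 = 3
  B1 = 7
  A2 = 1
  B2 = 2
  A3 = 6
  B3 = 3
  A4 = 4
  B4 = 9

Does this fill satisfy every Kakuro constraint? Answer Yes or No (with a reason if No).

Yes

Across: 3+7=10; 1+2=3; 6+3=9; 4+9=13. Down: 3+1+6+4=14; 7+2+3+9=21. No digit repeats within any run.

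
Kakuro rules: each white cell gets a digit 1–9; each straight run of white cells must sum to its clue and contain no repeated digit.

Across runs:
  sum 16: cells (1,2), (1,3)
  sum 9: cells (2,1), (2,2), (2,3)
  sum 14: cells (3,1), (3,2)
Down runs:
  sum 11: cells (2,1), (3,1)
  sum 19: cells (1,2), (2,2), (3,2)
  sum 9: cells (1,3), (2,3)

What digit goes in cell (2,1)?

16 in 2 cells must be {7,9}.
The 16 across and the 9 down share only 7, so (1,3) = 7.
(2,3) = 9 − 7 = 2 completes the 9 down.
(1,2) = 16 − 7 = 9 completes the 16 across.
No cell is forced outright now. (3,2) can only be 6 or 8 (the digits allowed by both its 14 across and its 19 down). If (3,2) = 8: then (2,2) would have to be in {1,3,4,6} for the 9 across but in {2} for the 19 down — contradiction. So (3,2) = 6.
(2,2) = 19 − 15 = 4 completes the 19 down.
(3,1) = 14 − 6 = 8 completes the 14 across.
(2,1) = 9 − 6 = 3 completes the 9 across.

3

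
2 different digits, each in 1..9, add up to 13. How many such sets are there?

3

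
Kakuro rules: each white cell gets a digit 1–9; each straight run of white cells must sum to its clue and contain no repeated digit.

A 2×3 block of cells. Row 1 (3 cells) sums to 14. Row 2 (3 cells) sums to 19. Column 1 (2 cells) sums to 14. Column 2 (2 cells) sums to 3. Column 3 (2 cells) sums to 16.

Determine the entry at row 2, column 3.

9

3 in 2 cells must be {1,2}; 16 in 2 cells must be {7,9}.
The 19 across and the 3 down share only 2, so (2,2) = 2.
Given what's placed, (2,3) must be 9 to fit the 19 across and 16 down.
(1,2) = 3 − 2 = 1 completes the 3 down.
(1,3) = 16 − 9 = 7 completes the 16 down.
(2,1) = 19 − 11 = 8 completes the 19 across.
(1,1) = 14 − 8 = 6 completes the 14 across.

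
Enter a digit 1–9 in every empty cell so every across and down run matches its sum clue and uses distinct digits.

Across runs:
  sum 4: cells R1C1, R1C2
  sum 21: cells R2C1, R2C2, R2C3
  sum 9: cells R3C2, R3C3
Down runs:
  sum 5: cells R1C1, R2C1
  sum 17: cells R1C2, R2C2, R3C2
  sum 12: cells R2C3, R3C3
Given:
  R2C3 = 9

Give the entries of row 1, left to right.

4 in 2 cells must be {1,3}.
Given what's placed, R2C1 must be 4 to fit the 21 across and 5 down.
R2C2 = 21 − 13 = 8 completes the 21 across.
R3C3 = 12 − 9 = 3 completes the 12 down.
R1C1 = 5 − 4 = 1 completes the 5 down.
R1C2 = 4 − 1 = 3 completes the 4 across.
R3C2 = 9 − 3 = 6 completes the 9 across.

1, 3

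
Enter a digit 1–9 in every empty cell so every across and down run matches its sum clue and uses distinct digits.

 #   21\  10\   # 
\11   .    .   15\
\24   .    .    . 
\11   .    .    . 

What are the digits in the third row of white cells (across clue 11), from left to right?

24 in 3 cells must be {7,8,9}.
Only 7 fits R2C2 under both its across sum 24 and down sum 10.
Given what's placed, R1C2 must be 2 to fit the 11 across and 10 down.
R3C2 = 10 − 9 = 1 completes the 10 down.
R1C1 = 11 − 2 = 9 completes the 11 across.
R2C1 = 8: the only remaining digit allowed by both the 24 across and the 21 down.
R2C3 = 24 − 15 = 9 completes the 24 across.
R3C1 = 21 − 17 = 4 completes the 21 down.
R3C3 = 11 − 5 = 6 completes the 11 across.

4 1 6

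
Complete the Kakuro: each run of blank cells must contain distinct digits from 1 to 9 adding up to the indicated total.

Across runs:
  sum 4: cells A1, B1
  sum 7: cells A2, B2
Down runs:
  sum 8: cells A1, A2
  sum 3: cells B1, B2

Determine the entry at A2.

5

4 in 2 cells must be {1,3}; 3 in 2 cells must be {1,2}.
The 4 across and the 3 down share only 1, so B1 = 1.
B2 = 3 − 1 = 2 completes the 3 down.
A1 = 4 − 1 = 3 completes the 4 across.
A2 = 7 − 2 = 5 completes the 7 across.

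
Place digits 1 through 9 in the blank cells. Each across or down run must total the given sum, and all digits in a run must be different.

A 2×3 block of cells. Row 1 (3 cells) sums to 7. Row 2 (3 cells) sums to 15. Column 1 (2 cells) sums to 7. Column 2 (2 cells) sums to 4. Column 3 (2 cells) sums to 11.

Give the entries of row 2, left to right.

5 3 7

7 in 3 cells must be {1,2,4}; 4 in 2 cells must be {1,3}.
The 7 across and the 4 down share only 1, so (1,2) = 1.
(2,2) = 4 − 1 = 3 completes the 4 down.
Nothing is forced directly, so branch on (2,1), whose candidates are 4 or 5. If (2,1) = 4: then (1,1) would have to be in {2,4} for the 7 across but in {3} for the 7 down — contradiction. So (2,1) = 5.
(1,1) = 7 − 5 = 2 completes the 7 down.
(1,3) = 7 − 3 = 4 completes the 7 across.
(2,3) = 15 − 8 = 7 completes the 15 across.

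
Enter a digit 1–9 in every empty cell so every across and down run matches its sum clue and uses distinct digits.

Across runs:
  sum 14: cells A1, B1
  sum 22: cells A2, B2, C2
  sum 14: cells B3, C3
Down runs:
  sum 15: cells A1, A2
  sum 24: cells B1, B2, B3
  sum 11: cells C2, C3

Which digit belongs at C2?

6

24 in 3 cells must be {7,8,9}.
Nothing is forced directly, so branch on B1, whose candidates are 8 or 9. If B1 = 9: then A1 would have to be in {5} for the 14 across but in {6,7,8,9} for the 15 down — contradiction. So B1 = 8.
A1 = 14 − 8 = 6 completes the 14 across.
A2 = 15 − 6 = 9 completes the 15 down.
B2 = 7: the only remaining digit allowed by both the 22 across and the 24 down.
C2 = 22 − 16 = 6 completes the 22 across.
B3 = 24 − 15 = 9 completes the 24 down.
C3 = 14 − 9 = 5 completes the 14 across.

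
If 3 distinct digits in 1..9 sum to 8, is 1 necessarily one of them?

Yes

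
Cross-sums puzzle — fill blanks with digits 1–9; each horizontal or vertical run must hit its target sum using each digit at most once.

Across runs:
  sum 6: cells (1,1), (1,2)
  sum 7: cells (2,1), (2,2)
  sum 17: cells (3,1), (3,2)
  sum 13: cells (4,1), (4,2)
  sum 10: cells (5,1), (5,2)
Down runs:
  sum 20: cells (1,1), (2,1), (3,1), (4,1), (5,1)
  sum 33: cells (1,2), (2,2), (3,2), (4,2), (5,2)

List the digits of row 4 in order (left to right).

6 7

17 in 2 cells must be {8,9}.
Nothing is forced directly, so branch on (1,2), whose candidates are 4 or 5. If (1,2) = 4: that forces (1,1) = 2, (2,2) = 5, after which (2,1) would have to be in {2} for the 7 across but in {1,3,4,5,6,7,8,9} for the 20 down — contradiction. So (1,2) = 5.
(1,1) = 6 − 5 = 1 completes the 6 across.
Given what's placed, (2,2) must be 4 to fit the 7 across and 33 down.
(2,1) = 7 − 4 = 3 completes the 7 across.
No cell is forced outright now. (3,1) can only be 8 or 9 (the digits allowed by both its 17 across and its 20 down). If (3,1) = 9: that forces (3,2) = 8, (4,1) = 5, after which (4,2) would have to be in {8} for the 13 across but in {7,9} for the 33 down — contradiction. So (3,1) = 8.
(3,2) = 17 − 8 = 9 completes the 17 across.
Given what's placed, (4,1) must be 6 to fit the 13 across and 20 down.
(4,2) = 13 − 6 = 7 completes the 13 across.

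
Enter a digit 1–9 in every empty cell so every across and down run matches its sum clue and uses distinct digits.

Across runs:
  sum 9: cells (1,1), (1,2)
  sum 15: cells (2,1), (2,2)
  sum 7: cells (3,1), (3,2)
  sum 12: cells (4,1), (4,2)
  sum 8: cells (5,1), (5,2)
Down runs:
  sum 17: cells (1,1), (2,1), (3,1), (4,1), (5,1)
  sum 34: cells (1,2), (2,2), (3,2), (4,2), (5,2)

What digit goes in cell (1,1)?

1

34 in 5 cells must be {4,6,7,8,9}.
Nothing is forced directly, so branch on (3,2), whose candidates are 4 or 6. If (3,2) = 6: that forces (3,1) = 1, (5,2) = 7, after which (5,1) would have to be in {1} for the 8 across but in {2,3,4,5,6,7} for the 17 down — contradiction. So (3,2) = 4.
(3,1) = 7 − 4 = 3 completes the 7 across.
Nothing is forced directly, so branch on (2,1), whose candidates are 6 or 7. If (2,1) = 7: that forces (2,2) = 8, (4,1) = 4, after which (4,2) would have to be in {8} for the 12 across but in {6,7,9} for the 34 down — contradiction. So (2,1) = 6.
(2,2) = 15 − 6 = 9 completes the 15 across.
(4,1) = 5: the only remaining digit allowed by both the 12 across and the 17 down.
(4,2) = 12 − 5 = 7 completes the 12 across.
Given what's placed, (5,2) must be 6 to fit the 8 across and 34 down.
(1,2) = 34 − 26 = 8 completes the 34 down.
(5,1) = 8 − 6 = 2 completes the 8 across.
(1,1) = 9 − 8 = 1 completes the 9 across.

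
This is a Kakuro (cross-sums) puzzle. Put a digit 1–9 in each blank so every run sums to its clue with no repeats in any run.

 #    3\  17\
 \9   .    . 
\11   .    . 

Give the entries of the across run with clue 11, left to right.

3 in 2 cells must be {1,2}; 17 in 2 cells must be {8,9}.
The 9 across and the 17 down share only 8, so R1C2 = 8.
The 11 across and the 3 down share only 2, so R2C1 = 2.
R2C2 = 11 − 2 = 9 completes the 11 across.
R1C1 = 9 − 8 = 1 completes the 9 across.

2, 9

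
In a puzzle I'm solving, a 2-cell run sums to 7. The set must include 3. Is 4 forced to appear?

Yes

The only way to make 7 from 2 distinct digits under that restriction is {3,4}, which contains 4.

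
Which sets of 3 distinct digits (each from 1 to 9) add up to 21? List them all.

{4,8,9}; {5,7,9}; {6,7,8}

3 distinct digits from 1–9 sum between 6 and 24.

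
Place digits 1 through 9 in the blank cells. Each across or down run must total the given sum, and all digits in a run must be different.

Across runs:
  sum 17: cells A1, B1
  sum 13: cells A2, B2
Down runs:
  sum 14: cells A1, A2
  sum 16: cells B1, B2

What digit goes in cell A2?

17 in 2 cells must be {8,9}; 16 in 2 cells must be {7,9}.
The 17 across and the 16 down share only 9, so B1 = 9.
B2 = 16 − 9 = 7 completes the 16 down.
A1 = 17 − 9 = 8 completes the 17 across.
A2 = 13 − 7 = 6 completes the 13 across.

6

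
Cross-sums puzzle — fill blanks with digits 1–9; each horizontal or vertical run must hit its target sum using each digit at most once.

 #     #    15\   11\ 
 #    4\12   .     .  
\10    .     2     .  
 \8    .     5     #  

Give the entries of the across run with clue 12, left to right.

8 4

4 in 2 cells must be {1,3}.
R1C2 = 15 − 7 = 8 completes the 15 down.
R1C3 = 12 − 8 = 4 completes the 12 across.
R2C3 = 11 − 4 = 7 completes the 11 down.
R3C1 = 8 − 5 = 3 completes the 8 across.
R2C1 = 10 − 9 = 1 completes the 10 across.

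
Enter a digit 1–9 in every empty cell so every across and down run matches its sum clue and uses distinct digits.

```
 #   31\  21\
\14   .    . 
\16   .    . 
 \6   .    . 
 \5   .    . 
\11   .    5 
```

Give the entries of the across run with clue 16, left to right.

9, 7

16 in 2 cells must be {7,9}.
R5C1 = 11 − 5 = 6 completes the 11 across.
Nothing is forced directly, so branch on R2C2, whose candidates are 7 or 9. If R2C2 = 9: then R1C2 would have to be in {5,6,8,9} for the 14 across but in {1,2,4} for the 21 down — contradiction. So R2C2 = 7.
Given what's placed, R1C2 must be 6 to fit the 14 across and 21 down.
R2C1 = 16 − 7 = 9 completes the 16 across.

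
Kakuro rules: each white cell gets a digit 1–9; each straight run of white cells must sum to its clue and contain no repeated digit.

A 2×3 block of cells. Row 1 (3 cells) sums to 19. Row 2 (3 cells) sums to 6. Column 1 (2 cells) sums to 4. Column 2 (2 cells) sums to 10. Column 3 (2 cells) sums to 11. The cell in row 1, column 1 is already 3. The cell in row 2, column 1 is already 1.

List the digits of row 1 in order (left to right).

6 in 3 cells must be {1,2,3}; 4 in 2 cells must be {1,3}.
No cell is forced outright now. (2,2) can only be 2 or 3 (the digits allowed by both its 6 across and its 10 down). If (2,2) = 2: then (1,2) would have to be in {7,9} for the 19 across but in {8} for the 10 down — contradiction. So (2,2) = 3.
(1,2) = 10 − 3 = 7 completes the 10 down.
(1,3) = 19 − 10 = 9 completes the 19 across.
(2,3) = 6 − 4 = 2 completes the 6 across.

3 7 9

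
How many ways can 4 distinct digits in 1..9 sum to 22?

4 distinct digits from 1–9 sum between 10 and 30.

11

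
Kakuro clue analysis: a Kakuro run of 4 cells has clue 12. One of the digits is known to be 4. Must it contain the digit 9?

The only way to make 12 from 4 distinct digits under that restriction is {1,2,4,5}, which does not contain 9.

No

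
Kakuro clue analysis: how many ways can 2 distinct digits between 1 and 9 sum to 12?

2 distinct digits from 1–9 sum between 3 and 17.
Enumerating: {3,9}, {4,8}, {5,7}.

3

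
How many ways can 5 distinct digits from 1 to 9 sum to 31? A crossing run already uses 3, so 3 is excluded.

5 distinct digits from 1–9 sum between 15 and 35.
Dropping sets that contain 3.
Enumerating: {1,6,7,8,9}, {2,5,7,8,9}, {4,5,6,7,9}.

3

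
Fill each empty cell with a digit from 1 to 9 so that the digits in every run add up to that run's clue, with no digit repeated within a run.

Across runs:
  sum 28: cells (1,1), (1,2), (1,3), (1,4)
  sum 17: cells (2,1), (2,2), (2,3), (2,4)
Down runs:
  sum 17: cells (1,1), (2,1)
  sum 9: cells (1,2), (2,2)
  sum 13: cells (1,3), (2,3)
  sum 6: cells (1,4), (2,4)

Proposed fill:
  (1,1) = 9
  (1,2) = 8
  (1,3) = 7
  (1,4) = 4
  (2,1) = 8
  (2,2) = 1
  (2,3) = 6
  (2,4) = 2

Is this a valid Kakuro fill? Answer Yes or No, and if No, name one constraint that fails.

Across: 9+8+7+4=28; 8+1+6+2=17. Down: 9+8=17; 8+1=9; 7+6=13; 4+2=6. No digit repeats within any run.

Yes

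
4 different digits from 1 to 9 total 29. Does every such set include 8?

Yes

The only way to make 29 from 4 distinct digits is {5,7,8,9}, which contains 8.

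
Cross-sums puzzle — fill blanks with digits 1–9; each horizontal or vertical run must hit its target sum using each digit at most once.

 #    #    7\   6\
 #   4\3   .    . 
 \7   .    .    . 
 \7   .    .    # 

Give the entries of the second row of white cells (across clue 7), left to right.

3 in 2 cells must be {1,2}; 7 in 3 cells must be {1,2,4}; 4 in 2 cells must be {1,3}.
The 7 across and the 4 down share only 1, so R2C1 = 1.
R3C1 = 4 − 1 = 3 completes the 4 down.
R3C2 = 7 − 3 = 4 completes the 7 across.
R2C2 = 2: the only remaining digit allowed by both the 7 across and the 7 down.
R2C3 = 7 − 3 = 4 completes the 7 across.
R1C2 = 7 − 6 = 1 completes the 7 down.
R1C3 = 3 − 1 = 2 completes the 3 across.

1, 2, 4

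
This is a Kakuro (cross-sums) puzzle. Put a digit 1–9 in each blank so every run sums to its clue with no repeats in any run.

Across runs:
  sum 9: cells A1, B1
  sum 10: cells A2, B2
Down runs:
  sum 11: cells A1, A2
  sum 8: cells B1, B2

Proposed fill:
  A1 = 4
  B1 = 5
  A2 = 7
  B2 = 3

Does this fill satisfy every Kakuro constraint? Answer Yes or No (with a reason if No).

Yes

Across: 4+5=9; 7+3=10. Down: 4+7=11; 5+3=8. No digit repeats within any run.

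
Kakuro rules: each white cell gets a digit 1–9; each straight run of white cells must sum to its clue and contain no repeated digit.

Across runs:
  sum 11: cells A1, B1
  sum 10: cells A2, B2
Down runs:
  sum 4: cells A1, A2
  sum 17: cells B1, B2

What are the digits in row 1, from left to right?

4 in 2 cells must be {1,3}; 17 in 2 cells must be {8,9}.
The 11 across and the 4 down share only 3, so A1 = 3.
B1 = 11 − 3 = 8 completes the 11 across.
A2 = 4 − 3 = 1 completes the 4 down.
B2 = 10 − 1 = 9 completes the 10 across.

3 8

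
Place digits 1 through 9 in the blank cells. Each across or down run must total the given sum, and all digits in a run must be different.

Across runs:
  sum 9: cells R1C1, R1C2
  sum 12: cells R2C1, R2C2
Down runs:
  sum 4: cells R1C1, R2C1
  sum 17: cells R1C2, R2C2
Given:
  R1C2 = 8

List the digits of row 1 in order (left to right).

4 in 2 cells must be {1,3}; 17 in 2 cells must be {8,9}.
R1C1 = 9 − 8 = 1 completes the 9 across.
R2C1 = 4 − 1 = 3 completes the 4 down.
R2C2 = 12 − 3 = 9 completes the 12 across.

1 8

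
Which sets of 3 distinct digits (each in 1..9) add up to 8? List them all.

{1,2,5}; {1,3,4}

3 distinct digits from 1–9 sum between 6 and 24.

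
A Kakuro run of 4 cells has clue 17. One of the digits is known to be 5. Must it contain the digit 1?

No

Counterexample: {2,3,5,7} sums to 17 under that restriction without using 1.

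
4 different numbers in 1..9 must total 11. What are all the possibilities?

4 distinct digits from 1–9 sum between 10 and 30.
Only one set works: {1,2,3,5}.

{1,2,3,5}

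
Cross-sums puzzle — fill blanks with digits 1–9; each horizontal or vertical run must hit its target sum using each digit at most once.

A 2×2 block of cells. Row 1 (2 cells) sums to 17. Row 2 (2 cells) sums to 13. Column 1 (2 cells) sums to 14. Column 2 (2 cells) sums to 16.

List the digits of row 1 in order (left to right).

8, 9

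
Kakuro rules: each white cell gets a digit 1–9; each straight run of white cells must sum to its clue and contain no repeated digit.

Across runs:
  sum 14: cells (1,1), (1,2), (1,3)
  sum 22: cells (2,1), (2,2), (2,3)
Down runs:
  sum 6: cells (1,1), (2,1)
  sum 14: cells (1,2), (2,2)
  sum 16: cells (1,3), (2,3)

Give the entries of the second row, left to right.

5 8 9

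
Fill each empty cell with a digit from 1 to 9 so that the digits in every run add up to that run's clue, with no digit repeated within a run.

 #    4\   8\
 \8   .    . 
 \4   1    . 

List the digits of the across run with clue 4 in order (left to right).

1, 3

4 in 2 cells must be {1,3}.
R1C1 = 4 − 1 = 3 completes the 4 down.
R1C2 = 8 − 3 = 5 completes the 8 across.
R2C2 = 4 − 1 = 3 completes the 4 across.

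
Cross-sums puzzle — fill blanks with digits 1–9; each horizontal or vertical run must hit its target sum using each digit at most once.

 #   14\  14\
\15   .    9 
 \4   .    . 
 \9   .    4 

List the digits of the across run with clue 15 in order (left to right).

6 9

4 in 2 cells must be {1,3}.
R1C1 = 15 − 9 = 6 completes the 15 across.
R2C2 = 14 − 13 = 1 completes the 14 down.
R3C1 = 9 − 4 = 5 completes the 9 across.
R2C1 = 4 − 1 = 3 completes the 4 across.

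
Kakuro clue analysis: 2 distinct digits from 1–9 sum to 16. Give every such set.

{7,9}

2 distinct digits from 1–9 sum between 3 and 17.
Only one set works: {7,9}.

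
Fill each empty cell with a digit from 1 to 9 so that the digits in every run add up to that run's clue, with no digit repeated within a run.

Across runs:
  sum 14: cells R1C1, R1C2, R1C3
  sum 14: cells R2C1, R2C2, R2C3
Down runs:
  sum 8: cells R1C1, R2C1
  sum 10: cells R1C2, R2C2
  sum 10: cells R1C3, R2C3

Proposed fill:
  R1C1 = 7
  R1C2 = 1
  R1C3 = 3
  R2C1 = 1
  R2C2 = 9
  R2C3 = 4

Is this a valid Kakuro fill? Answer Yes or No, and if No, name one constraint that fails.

No — the down run R1C3–R2C3 sums to 7, not 10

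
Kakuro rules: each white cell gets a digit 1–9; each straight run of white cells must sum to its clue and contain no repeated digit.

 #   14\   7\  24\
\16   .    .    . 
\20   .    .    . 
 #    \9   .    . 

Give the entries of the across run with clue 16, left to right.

5 2 9

7 in 3 cells must be {1,2,4}; 24 in 3 cells must be {7,8,9}.
Only 4 fits R2C2 under both its across sum 20 and down sum 7.
Given what's placed, R2C1 must be 9 to fit the 20 across and 14 down.
R2C3 = 20 − 13 = 7 completes the 20 across.
R3C3 = 8: the only remaining digit allowed by both the 9 across and the 24 down.
R1C1 = 14 − 9 = 5 completes the 14 down.
Given what's placed, R1C2 must be 2 to fit the 16 across and 7 down.
R1C3 = 16 − 7 = 9 completes the 16 across.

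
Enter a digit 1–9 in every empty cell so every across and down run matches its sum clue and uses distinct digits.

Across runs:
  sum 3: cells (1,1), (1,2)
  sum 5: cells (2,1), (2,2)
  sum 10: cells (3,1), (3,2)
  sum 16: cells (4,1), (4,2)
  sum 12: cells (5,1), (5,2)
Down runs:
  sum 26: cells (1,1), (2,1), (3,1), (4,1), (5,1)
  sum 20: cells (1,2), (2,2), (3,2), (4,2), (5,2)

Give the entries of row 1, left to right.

2 1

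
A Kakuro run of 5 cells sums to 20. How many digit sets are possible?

6

5 distinct digits from 1–9 sum between 15 and 35.
Enumerating: {1,2,3,5,9}, {1,2,3,6,8}, {1,2,4,5,8}, {1,2,4,6,7}, {1,3,4,5,7}, {2,3,4,5,6}.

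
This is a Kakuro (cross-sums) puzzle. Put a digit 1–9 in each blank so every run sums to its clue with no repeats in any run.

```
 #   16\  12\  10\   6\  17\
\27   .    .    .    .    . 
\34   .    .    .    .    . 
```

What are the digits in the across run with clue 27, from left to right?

7 5 4 2 9

34 in 5 cells must be {4,6,7,8,9}; 16 in 2 cells must be {7,9}; 17 in 2 cells must be {8,9}.
Only 4 fits R2C4 under both its across sum 34 and down sum 6.
R1C4 = 6 − 4 = 2 completes the 6 down.
Nothing is forced directly, so branch on R1C1, whose candidates are 7 or 9. If R1C1 = 9: that forces R1C5 = 8, R2C1 = 7, R2C5 = 9, R2C2 = 8, R2C3 = 6, after which R1C2 would have to be in {1,3,5,7} for the 27 across but in {4} for the 12 down — contradiction. So R1C1 = 7.
R2C1 = 16 − 7 = 9 completes the 16 down.
R2C5 = 8: the only remaining digit allowed by both the 34 across and the 17 down.
R1C5 = 17 − 8 = 9 completes the 17 down.
Given what's placed, R2C2 must be 7 to fit the 34 across and 12 down.
R2C3 = 34 − 28 = 6 completes the 34 across.
R1C2 = 12 − 7 = 5 completes the 12 down.
R1C3 = 27 − 23 = 4 completes the 27 across.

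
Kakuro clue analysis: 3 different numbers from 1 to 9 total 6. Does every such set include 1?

Yes

The only way to make 6 from 3 distinct digits is {1,2,3}, which contains 1.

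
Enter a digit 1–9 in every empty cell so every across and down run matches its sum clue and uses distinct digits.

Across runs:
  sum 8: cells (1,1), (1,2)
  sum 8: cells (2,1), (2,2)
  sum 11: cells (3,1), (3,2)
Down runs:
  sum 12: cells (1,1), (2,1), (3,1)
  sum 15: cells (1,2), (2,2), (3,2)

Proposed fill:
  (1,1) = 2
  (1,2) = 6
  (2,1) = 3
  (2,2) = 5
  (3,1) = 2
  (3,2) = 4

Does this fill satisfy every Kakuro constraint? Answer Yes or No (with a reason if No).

No — the across run (3,1)–(3,2) sums to 6, not 11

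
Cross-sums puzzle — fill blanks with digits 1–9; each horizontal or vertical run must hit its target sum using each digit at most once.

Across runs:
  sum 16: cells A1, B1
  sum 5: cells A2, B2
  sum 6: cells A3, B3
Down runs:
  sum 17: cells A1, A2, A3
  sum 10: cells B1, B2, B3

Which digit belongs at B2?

2

16 in 2 cells must be {7,9}.
The 16 across and the 10 down share only 7, so B1 = 7.
A1 = 16 − 7 = 9 completes the 16 across.
Nothing is forced directly, so branch on B2, whose candidates are 1 or 2. If B2 = 1: then A2 would have to be in {4} for the 5 across but in {1,2,3,5,6,7} for the 17 down — contradiction. So B2 = 2.
A2 = 5 − 2 = 3 completes the 5 across.
A3 = 17 − 12 = 5 completes the 17 down.
B3 = 6 − 5 = 1 completes the 6 across.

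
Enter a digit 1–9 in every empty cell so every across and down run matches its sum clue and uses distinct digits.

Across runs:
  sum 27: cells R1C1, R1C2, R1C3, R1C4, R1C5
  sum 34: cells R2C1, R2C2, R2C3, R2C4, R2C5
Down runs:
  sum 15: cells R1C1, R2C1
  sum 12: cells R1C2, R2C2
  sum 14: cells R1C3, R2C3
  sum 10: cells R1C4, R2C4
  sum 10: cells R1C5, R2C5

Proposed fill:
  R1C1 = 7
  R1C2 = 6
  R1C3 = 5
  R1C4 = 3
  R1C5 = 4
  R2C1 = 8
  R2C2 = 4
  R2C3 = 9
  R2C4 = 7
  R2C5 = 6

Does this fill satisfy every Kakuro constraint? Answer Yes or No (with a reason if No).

No — the down run R1C2–R2C2 sums to 10, not 12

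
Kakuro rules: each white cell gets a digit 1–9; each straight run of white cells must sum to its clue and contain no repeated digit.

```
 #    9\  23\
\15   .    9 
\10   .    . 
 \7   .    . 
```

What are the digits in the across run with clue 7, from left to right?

1, 6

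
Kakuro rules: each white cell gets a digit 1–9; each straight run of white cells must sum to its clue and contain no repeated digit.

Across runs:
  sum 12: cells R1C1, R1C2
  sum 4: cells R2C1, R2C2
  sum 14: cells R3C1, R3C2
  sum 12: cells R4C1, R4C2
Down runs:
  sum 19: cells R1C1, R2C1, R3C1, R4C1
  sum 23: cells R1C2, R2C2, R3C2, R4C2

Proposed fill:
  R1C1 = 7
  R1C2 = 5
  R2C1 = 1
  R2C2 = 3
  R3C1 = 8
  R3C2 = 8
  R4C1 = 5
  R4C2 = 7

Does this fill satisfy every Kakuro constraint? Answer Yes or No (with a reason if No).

No — the across run R3C1–R3C2 sums to 16, not 14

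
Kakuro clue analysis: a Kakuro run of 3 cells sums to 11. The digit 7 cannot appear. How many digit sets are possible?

4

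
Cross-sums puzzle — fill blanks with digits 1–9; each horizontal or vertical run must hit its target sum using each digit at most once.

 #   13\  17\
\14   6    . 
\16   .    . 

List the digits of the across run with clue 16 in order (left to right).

16 in 2 cells must be {7,9}; 17 in 2 cells must be {8,9}.
R1C2 = 14 − 6 = 8 completes the 14 across.
R2C1 = 13 − 6 = 7 completes the 13 down.
R2C2 = 16 − 7 = 9 completes the 16 across.

7, 9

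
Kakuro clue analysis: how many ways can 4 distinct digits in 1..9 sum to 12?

2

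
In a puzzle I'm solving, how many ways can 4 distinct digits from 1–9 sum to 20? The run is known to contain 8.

6

4 distinct digits from 1–9 sum between 10 and 30.
Keeping only sets containing 8.
Enumerating: {1,2,8,9}, {1,4,7,8}, {1,5,6,8}, {2,3,7,8}, {2,4,6,8}, {3,4,5,8}.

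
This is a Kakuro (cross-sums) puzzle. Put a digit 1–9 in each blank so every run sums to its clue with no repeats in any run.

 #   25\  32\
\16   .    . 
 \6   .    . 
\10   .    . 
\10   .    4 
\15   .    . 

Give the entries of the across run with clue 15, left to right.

16 in 2 cells must be {7,9}.
R1C2 = 9: the only remaining digit allowed by both the 16 across and the 32 down.
Given what's placed, R2C2 must be 5 to fit the 6 across and 32 down.
R4C1 = 10 − 4 = 6 completes the 10 across.
R1C1 = 16 − 9 = 7 completes the 16 across.
R2C1 = 6 − 5 = 1 completes the 6 across.
No cell is forced outright now. R3C2 can only be 6 or 8 (the digits allowed by both its 10 across and its 32 down). If R3C2 = 6: then R3C1 would have to be in {4} for the 10 across but in {2,3,8,9} for the 25 down — contradiction. So R3C2 = 8.
R3C1 = 10 − 8 = 2 completes the 10 across.
R5C1 = 25 − 16 = 9 completes the 25 down.
R5C2 = 15 − 9 = 6 completes the 15 across.

9 6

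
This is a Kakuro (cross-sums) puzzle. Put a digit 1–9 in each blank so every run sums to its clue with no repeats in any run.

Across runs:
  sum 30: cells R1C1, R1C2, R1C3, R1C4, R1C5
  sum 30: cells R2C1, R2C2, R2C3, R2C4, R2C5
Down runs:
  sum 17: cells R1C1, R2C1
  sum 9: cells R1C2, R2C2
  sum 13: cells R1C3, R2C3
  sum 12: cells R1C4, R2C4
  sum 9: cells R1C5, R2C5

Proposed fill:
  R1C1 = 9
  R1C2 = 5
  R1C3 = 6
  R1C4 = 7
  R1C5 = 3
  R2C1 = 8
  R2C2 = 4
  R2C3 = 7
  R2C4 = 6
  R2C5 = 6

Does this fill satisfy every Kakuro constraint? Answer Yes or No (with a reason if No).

No — the across run R2C1–R2C5 sums to 31, not 30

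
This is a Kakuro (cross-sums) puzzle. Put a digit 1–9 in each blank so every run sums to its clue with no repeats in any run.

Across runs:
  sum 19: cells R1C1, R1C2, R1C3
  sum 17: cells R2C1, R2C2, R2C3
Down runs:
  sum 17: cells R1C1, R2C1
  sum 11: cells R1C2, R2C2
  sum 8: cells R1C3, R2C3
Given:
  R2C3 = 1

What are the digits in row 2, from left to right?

9 7 1

17 in 2 cells must be {8,9}.
R1C3 = 8 − 1 = 7 completes the 8 down.
Given what's placed, R2C1 must be 9 to fit the 17 across and 17 down.
R2C2 = 17 − 10 = 7 completes the 17 across.
R1C1 = 17 − 9 = 8 completes the 17 down.
R1C2 = 19 − 15 = 4 completes the 19 across.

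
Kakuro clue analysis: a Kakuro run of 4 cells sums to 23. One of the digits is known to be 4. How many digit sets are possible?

4 distinct digits from 1–9 sum between 10 and 30.
Keeping only sets containing 4.
Enumerating: {2,4,8,9}, {3,4,7,9}, {4,5,6,8}.

3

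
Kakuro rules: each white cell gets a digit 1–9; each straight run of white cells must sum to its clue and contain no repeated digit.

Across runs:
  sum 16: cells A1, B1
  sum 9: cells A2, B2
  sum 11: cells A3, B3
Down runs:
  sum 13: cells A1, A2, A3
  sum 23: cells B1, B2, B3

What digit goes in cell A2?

16 in 2 cells must be {7,9}; 23 in 3 cells must be {6,8,9}.
The 16 across and the 23 down share only 9, so B1 = 9.
A1 = 16 − 9 = 7 completes the 16 across.
Nothing is forced directly, so branch on B2, whose candidates are 6 or 8. If B2 = 6: then A2 would have to be in {3} for the 9 across but in {1,2,4,5} for the 13 down — contradiction. So B2 = 8.
A2 = 9 − 8 = 1 completes the 9 across.
A3 = 13 − 8 = 5 completes the 13 down.
B3 = 11 − 5 = 6 completes the 11 across.

1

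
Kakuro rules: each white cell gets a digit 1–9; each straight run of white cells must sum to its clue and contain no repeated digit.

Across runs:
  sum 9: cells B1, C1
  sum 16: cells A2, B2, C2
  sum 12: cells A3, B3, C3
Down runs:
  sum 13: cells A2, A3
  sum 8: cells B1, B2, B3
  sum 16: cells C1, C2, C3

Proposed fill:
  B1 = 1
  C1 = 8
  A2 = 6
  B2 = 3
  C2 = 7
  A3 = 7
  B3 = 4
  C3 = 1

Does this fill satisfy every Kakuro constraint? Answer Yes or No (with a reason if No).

Across: 1+8=9; 6+3+7=16; 7+4+1=12. Down: 6+7=13; 1+3+4=8; 8+7+1=16. No digit repeats within any run.

Yes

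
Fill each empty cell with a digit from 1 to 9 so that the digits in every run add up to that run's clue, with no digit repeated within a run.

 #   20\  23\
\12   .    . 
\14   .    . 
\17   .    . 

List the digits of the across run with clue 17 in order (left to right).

17 in 2 cells must be {8,9}; 23 in 3 cells must be {6,8,9}.
Nothing is forced directly, so branch on R1C2, whose candidates are 8 or 9. If R1C2 = 8: that forces R1C1 = 4, R2C1 = 9, after which R2C2 would have to be in {5} for the 14 across but in {6,9} for the 23 down — contradiction. So R1C2 = 9.
R1C1 = 12 − 9 = 3 completes the 12 across.
Given what's placed, R3C2 must be 8 to fit the 17 across and 23 down.
R2C2 = 23 − 17 = 6 completes the 23 down.
R3C1 = 17 − 8 = 9 completes the 17 across.
R2C1 = 14 − 6 = 8 completes the 14 across.

9 8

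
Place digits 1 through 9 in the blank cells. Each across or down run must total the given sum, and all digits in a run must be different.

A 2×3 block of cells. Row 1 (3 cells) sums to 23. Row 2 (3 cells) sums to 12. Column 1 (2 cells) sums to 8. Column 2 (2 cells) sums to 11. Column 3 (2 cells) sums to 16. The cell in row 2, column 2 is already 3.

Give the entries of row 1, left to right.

6, 8, 9

23 in 3 cells must be {6,8,9}; 16 in 2 cells must be {7,9}.
Only 6 fits (1,1) under both its across sum 23 and down sum 8.
(1,2) = 11 − 3 = 8 completes the 11 down.
(1,3) = 23 − 14 = 9 completes the 23 across.
(2,1) = 8 − 6 = 2 completes the 8 down.
(2,3) = 12 − 5 = 7 completes the 12 across.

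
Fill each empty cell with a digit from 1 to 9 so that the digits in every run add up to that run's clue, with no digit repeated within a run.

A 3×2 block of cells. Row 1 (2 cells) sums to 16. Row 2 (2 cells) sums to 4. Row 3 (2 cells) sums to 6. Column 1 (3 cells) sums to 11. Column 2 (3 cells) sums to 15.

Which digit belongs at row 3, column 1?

1

16 in 2 cells must be {7,9}; 4 in 2 cells must be {1,3}.
The 16 across and the 11 down share only 7, so (1,1) = 7.
(1,2) = 16 − 7 = 9 completes the 16 across.
Given what's placed, (2,2) must be 1 to fit the 4 across and 15 down.
(3,1) = 1: the only remaining digit allowed by both the 6 across and the 11 down.
(3,2) = 6 − 1 = 5 completes the 6 across.
(2,1) = 4 − 1 = 3 completes the 4 across.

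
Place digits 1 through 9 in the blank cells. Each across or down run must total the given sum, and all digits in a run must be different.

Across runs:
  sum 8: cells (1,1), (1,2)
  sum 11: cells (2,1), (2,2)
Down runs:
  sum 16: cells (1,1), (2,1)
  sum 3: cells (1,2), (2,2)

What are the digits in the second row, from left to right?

9 2

16 in 2 cells must be {7,9}; 3 in 2 cells must be {1,2}.
The 8 across and the 16 down share only 7, so (1,1) = 7.
(1,2) = 8 − 7 = 1 completes the 8 across.
(2,1) = 16 − 7 = 9 completes the 16 down.
(2,2) = 11 − 9 = 2 completes the 11 across.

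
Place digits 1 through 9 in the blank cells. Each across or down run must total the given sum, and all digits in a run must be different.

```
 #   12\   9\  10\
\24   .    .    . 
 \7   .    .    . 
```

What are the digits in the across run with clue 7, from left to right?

24 in 3 cells must be {7,8,9}; 7 in 3 cells must be {1,2,4}.
The 7 across and the 12 down share only 4, so R2C1 = 4.
R1C1 = 12 − 4 = 8 completes the 12 down.
Given what's placed, R1C2 must be 7 to fit the 24 across and 9 down.
R1C3 = 24 − 15 = 9 completes the 24 across.
R2C2 = 9 − 7 = 2 completes the 9 down.
R2C3 = 7 − 6 = 1 completes the 7 across.

4 2 1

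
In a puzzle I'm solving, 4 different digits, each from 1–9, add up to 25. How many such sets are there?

6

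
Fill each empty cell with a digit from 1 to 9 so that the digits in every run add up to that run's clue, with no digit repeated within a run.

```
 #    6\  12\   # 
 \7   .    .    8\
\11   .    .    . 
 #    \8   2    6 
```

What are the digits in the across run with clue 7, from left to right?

R2C3 = 8 − 6 = 2 completes the 8 down.
No cell is forced outright now. R2C1 can only be 1 or 4 or 5 (the digits allowed by both its 11 across and its 6 down). If R2C1 = 1: that forces R1C1 = 5, after which R1C2 would have to be in {2} for the 7 across but in {1,3,4,6,7,9} for the 12 down — contradiction. If R2C1 = 4: that forces R1C1 = 2, after which R1C2 would have to be in {5} for the 7 across but in {1,3,4,6,7,9} for the 12 down — contradiction. So R2C1 = 5.
R1C1 = 6 − 5 = 1 completes the 6 down.
R1C2 = 7 − 1 = 6 completes the 7 across.
R2C2 = 11 − 7 = 4 completes the 11 across.

1 6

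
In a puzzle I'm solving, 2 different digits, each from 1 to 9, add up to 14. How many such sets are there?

2 distinct digits from 1–9 sum between 3 and 17.
Enumerating: {5,9}, {6,8}.

2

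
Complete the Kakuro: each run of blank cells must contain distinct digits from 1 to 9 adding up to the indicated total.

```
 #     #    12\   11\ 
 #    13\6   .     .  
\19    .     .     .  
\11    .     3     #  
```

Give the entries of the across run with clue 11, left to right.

R3C1 = 11 − 3 = 8 completes the 11 across.
R2C1 = 13 − 8 = 5 completes the 13 down.
R2C2 = 8: the only remaining digit allowed by both the 19 across and the 12 down.
R2C3 = 19 − 13 = 6 completes the 19 across.
R1C2 = 12 − 11 = 1 completes the 12 down.
R1C3 = 6 − 1 = 5 completes the 6 across.

8, 3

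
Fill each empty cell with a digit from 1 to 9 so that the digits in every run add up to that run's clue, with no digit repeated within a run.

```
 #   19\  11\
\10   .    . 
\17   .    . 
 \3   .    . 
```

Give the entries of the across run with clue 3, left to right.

2 1

17 in 2 cells must be {8,9}; 3 in 2 cells must be {1,2}.
The 17 across and the 11 down share only 8, so R2C2 = 8.
The 3 across and the 19 down share only 2, so R3C1 = 2.
R3C2 = 3 − 2 = 1 completes the 3 across.
R1C2 = 11 − 9 = 2 completes the 11 down.
R2C1 = 17 − 8 = 9 completes the 17 across.
R1C1 = 10 − 2 = 8 completes the 10 across.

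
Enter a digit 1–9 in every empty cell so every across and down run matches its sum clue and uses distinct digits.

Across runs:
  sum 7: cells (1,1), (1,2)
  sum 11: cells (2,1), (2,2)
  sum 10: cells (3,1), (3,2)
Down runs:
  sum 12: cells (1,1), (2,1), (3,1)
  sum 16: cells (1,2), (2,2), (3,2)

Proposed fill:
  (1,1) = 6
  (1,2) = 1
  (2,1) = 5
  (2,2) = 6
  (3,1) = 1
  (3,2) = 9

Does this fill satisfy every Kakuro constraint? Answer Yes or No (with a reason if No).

Across: 6+1=7; 5+6=11; 1+9=10. Down: 6+5+1=12; 1+6+9=16. No digit repeats within any run.

Yes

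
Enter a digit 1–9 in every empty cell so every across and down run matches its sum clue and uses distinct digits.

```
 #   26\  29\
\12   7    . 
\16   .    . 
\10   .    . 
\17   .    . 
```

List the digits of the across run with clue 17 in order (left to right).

8, 9

16 in 2 cells must be {7,9}; 17 in 2 cells must be {8,9}; 29 in 4 cells must be {5,7,8,9}.
R1C2 = 12 − 7 = 5 completes the 12 across.
Given what's placed, R2C1 must be 9 to fit the 16 across and 26 down.
R2C2 = 16 − 9 = 7 completes the 16 across.
Given what's placed, R4C1 must be 8 to fit the 17 across and 26 down.
R4C2 = 17 − 8 = 9 completes the 17 across.
R3C1 = 26 − 24 = 2 completes the 26 down.
R3C2 = 10 − 2 = 8 completes the 10 across.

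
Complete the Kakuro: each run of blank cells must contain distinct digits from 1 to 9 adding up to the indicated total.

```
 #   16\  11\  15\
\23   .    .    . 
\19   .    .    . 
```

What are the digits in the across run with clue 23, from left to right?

9 8 6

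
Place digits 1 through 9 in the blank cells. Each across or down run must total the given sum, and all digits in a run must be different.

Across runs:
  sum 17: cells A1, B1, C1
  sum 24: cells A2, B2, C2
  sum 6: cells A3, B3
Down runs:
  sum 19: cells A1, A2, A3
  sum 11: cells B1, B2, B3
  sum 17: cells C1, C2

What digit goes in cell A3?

5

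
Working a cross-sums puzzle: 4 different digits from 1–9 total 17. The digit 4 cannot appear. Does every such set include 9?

No

Counterexample: {1,2,6,8} sums to 17 under that restriction without using 9.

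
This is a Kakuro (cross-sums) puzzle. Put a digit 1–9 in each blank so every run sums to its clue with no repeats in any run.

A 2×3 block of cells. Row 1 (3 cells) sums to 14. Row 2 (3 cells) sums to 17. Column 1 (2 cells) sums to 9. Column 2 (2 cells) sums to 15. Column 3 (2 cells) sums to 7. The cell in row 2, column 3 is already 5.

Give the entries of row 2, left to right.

4, 8, 5

(1,3) = 7 − 5 = 2 completes the 7 down.
No cell is forced outright now. (2,2) can only be 8 or 9 (the digits allowed by both its 17 across and its 15 down). If (2,2) = 9: then (1,2) would have to be in {3,4,5,7,8,9} for the 14 across but in {6} for the 15 down — contradiction. So (2,2) = 8.
(1,2) = 15 − 8 = 7 completes the 15 down.
(2,1) = 17 − 13 = 4 completes the 17 across.
(1,1) = 14 − 9 = 5 completes the 14 across.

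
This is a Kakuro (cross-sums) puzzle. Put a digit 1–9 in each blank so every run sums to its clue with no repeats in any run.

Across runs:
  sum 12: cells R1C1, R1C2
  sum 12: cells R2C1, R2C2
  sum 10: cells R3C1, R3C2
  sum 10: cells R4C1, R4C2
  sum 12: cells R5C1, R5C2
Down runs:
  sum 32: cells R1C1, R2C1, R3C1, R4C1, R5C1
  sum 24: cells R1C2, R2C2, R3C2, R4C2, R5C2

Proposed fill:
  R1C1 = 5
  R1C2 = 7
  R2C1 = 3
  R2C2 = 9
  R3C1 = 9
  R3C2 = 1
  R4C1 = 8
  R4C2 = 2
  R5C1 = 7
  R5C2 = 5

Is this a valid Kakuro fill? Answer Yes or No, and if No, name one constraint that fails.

Across: 5+7=12; 3+9=12; 9+1=10; 8+2=10; 7+5=12. Down: 5+3+9+8+7=32; 7+9+1+2+5=24. No digit repeats within any run.

Yes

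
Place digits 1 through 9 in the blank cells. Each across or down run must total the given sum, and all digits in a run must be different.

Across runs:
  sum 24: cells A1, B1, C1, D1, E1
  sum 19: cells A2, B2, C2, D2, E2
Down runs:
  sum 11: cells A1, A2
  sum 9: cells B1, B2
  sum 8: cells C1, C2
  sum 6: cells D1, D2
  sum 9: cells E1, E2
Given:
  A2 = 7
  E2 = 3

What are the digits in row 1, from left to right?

A1 = 11 − 7 = 4 completes the 11 down.
E1 = 9 − 3 = 6 completes the 9 down.
Nothing is forced directly, so branch on D2, whose candidates are 1 or 2. If D2 = 2: then D1 would have to be in {1,2,3,5,7,8,9} for the 24 across but in {4} for the 6 down — contradiction. So D2 = 1.
D1 = 6 − 1 = 5 completes the 6 down.
Nothing is forced directly, so branch on B2, whose candidates are 2 or 6. If B2 = 6: then B1 would have to be in {1,2,7,8} for the 24 across but in {3} for the 9 down — contradiction. So B2 = 2.
B1 = 9 − 2 = 7 completes the 9 down.
C1 = 24 − 22 = 2 completes the 24 across.
C2 = 19 − 13 = 6 completes the 19 across.

4 7 2 5 6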